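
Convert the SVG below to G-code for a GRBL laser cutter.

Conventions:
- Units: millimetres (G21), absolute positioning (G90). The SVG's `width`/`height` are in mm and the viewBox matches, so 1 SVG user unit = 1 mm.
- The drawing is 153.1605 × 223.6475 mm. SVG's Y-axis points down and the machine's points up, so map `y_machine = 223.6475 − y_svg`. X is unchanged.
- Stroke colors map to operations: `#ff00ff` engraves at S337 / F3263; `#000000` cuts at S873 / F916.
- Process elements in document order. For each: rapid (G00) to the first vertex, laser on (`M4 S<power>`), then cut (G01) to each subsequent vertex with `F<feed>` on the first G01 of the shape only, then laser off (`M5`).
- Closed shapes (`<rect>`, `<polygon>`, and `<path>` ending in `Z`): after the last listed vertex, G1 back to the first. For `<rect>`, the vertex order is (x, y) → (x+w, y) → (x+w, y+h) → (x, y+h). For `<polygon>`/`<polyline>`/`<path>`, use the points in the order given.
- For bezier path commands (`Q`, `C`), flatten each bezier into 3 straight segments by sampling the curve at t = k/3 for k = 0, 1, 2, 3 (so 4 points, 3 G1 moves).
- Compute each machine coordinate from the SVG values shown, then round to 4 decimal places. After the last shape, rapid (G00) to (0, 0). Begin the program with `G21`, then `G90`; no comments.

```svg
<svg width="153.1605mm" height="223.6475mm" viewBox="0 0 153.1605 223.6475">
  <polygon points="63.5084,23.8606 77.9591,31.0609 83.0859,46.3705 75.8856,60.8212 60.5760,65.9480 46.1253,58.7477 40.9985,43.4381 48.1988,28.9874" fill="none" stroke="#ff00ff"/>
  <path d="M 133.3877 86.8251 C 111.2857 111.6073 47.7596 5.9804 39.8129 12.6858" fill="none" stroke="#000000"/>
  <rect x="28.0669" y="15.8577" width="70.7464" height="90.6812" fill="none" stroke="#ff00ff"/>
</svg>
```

G21
G90
G00 X63.5084 Y199.7869
M4 S337
G01 X77.9591 Y192.5866 F3263
G01 X83.0859 Y177.2770
G01 X75.8856 Y162.8263
G01 X60.5760 Y157.6995
G01 X46.1253 Y164.8998
G01 X40.9985 Y180.2094
G01 X48.1988 Y194.6601
G01 X63.5084 Y199.7869
M5
G00 X133.3877 Y136.8224
M4 S873
G01 X101.0704 Y146.5195 F916
G01 X62.6933 Y189.2134
G01 X39.8129 Y210.9617
M5
G00 X28.0669 Y207.7898
M4 S337
G01 X98.8133 Y207.7898 F3263
G01 X98.8133 Y117.1086
G01 X28.0669 Y117.1086
G01 X28.0669 Y207.7898
M5
G00 X0.0000 Y0.0000

viewBox `0 0 153.1605 223.6475` with mm width/height → 1 unit = 1 mm. Flip: y_m = 223.6475 − y_svg.

**Shape 1** — `<polygon>` regular polygon, stroke `#ff00ff` → engrave (S337, F3263). Machine vertices: (63.5084,199.7869) → (77.9591,192.5866) → (83.0859,177.2770) → (75.8856,162.8263) → (60.5760,157.6995) → (46.1253,164.8998) → (40.9985,180.2094) → (48.1988,194.6601) → (63.5084,199.7869). Closed: final G1 returns to the first vertex.

**Shape 2** — `<path>` cubic bezier, stroke `#000000` → cut (S873, F916). Control points (SVG): P0=(133.3877,86.8251), P1=(111.2857,111.6073), P2=(47.7596,5.9804), P3=(39.8129,12.6858); sampled at t=k/3. Machine vertices: (133.3877,136.8224) → (101.0704,146.5195) → (62.6933,189.2134) → (39.8129,210.9617). Open path.

**Shape 3** — `<rect>` rectangle, stroke `#ff00ff` → engrave (S337, F3263). Machine vertices: (28.0669,207.7898) → (98.8133,207.7898) → (98.8133,117.1086) → (28.0669,117.1086) → (28.0669,207.7898). Closed: final G1 returns to the first vertex.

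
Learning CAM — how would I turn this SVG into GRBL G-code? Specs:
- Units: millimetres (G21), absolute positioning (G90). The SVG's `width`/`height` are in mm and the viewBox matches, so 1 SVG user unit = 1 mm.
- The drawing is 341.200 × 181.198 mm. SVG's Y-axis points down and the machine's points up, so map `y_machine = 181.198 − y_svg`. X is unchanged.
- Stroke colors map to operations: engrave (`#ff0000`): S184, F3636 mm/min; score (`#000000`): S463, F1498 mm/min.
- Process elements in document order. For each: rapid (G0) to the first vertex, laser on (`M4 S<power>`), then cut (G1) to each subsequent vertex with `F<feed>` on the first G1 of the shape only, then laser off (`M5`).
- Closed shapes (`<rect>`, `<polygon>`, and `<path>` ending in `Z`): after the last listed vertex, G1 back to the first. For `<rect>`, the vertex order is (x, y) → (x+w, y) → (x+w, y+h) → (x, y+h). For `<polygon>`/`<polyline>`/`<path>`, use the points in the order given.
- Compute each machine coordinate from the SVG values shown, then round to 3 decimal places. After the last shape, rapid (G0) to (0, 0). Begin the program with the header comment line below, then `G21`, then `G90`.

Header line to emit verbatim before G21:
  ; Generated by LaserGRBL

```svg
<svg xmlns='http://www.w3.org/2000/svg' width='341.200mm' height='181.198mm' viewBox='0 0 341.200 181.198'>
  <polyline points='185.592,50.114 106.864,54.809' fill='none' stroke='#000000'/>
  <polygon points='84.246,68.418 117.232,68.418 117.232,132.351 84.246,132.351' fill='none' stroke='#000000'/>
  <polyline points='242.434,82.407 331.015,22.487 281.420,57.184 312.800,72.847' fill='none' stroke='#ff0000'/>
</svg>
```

viewBox `0 0 341.200 181.198` with mm width/height → 1 unit = 1 mm. Flip: y_m = 181.198 − y_svg.

**Shape 1** — `<polyline>` line segment, stroke `#000000` → score (S463, F1498). Machine vertices: (185.592,131.084) → (106.864,126.389). Open path.

**Shape 2** — `<polygon>` rectangle, stroke `#000000` → score (S463, F1498). Machine vertices: (84.246,112.780) → (117.232,112.780) → (117.232,48.847) → (84.246,48.847) → (84.246,112.780). Closed: final G1 returns to the first vertex.

**Shape 3** — `<polyline>` open polyline, stroke `#ff0000` → engrave (S184, F3636). Machine vertices: (242.434,98.791) → (331.015,158.711) → (281.420,124.014) → (312.800,108.351). Open path.

; Generated by LaserGRBL
G21
G90
G0 X185.592 Y131.084
M4 S463
G1 X106.864 Y126.389 F1498
M5
G0 X84.246 Y112.780
M4 S463
G1 X117.232 Y112.780 F1498
G1 X117.232 Y48.847
G1 X84.246 Y48.847
G1 X84.246 Y112.780
M5
G0 X242.434 Y98.791
M4 S184
G1 X331.015 Y158.711 F3636
G1 X281.420 Y124.014
G1 X312.800 Y108.351
M5
G0 X0.000 Y0.000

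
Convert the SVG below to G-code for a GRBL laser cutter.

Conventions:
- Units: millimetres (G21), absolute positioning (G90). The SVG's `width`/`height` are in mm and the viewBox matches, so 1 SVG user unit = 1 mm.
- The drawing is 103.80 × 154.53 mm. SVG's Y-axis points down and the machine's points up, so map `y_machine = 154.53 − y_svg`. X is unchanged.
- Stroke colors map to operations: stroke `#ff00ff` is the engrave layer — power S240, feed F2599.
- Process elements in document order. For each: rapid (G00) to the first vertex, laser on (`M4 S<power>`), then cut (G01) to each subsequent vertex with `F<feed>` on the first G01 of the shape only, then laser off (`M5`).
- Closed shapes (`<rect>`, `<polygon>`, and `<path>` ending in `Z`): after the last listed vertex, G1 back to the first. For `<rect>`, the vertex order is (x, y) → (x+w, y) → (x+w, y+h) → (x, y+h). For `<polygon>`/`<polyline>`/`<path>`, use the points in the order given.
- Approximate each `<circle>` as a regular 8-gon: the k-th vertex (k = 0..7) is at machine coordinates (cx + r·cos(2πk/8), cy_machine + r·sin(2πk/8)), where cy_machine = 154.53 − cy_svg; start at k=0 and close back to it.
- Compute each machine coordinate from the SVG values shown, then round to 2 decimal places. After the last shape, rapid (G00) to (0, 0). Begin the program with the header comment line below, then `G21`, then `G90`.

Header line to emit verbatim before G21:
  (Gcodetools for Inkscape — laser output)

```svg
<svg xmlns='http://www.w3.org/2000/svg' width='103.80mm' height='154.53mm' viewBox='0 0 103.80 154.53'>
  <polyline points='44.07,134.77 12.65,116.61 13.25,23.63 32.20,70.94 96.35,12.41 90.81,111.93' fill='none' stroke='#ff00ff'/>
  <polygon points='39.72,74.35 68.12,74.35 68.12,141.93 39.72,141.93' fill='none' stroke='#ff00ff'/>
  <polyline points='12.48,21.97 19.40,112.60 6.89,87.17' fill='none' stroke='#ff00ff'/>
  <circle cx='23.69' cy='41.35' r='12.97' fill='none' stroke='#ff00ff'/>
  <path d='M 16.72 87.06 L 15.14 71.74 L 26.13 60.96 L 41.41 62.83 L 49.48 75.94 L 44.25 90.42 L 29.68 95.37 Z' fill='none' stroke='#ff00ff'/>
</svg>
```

viewBox `0 0 103.80 154.53` with mm width/height → 1 unit = 1 mm. Flip: y_m = 154.53 − y_svg.

**Shape 1** — `<polyline>` open polyline, stroke `#ff00ff` → engrave (S240, F2599). Machine vertices: (44.07,19.76) → (12.65,37.92) → (13.25,130.90) → (32.20,83.59) → (96.35,142.12) → (90.81,42.60). Open path.

**Shape 2** — `<polygon>` rectangle, stroke `#ff00ff` → engrave (S240, F2599). Machine vertices: (39.72,80.18) → (68.12,80.18) → (68.12,12.60) → (39.72,12.60) → (39.72,80.18). Closed: final G1 returns to the first vertex.

**Shape 3** — `<polyline>` open polyline, stroke `#ff00ff` → engrave (S240, F2599). Machine vertices: (12.48,132.56) → (19.40,41.93) → (6.89,67.36). Open path.

**Shape 4** — `<circle>` circle, stroke `#ff00ff` → engrave (S240, F2599). Machine vertices: (36.66,113.18) → (32.86,122.35) → (23.69,126.15) → (14.52,122.35) → (10.72,113.18) → (14.52,104.01) → (23.69,100.21) → (32.86,104.01) → (36.66,113.18). Closed: final G1 returns to the first vertex.

**Shape 5** — `<path>` regular polygon, stroke `#ff00ff` → engrave (S240, F2599). Machine vertices: (16.72,67.47) → (15.14,82.79) → (26.13,93.57) → (41.41,91.70) → (49.48,78.59) → (44.25,64.11) → (29.68,59.16) → (16.72,67.47). Closed: final G1 returns to the first vertex.

(Gcodetools for Inkscape — laser output)
G21
G90
G00 X44.07 Y19.76
M4 S240
G01 X12.65 Y37.92 F2599
G01 X13.25 Y130.90
G01 X32.20 Y83.59
G01 X96.35 Y142.12
G01 X90.81 Y42.60
M5
G00 X39.72 Y80.18
M4 S240
G01 X68.12 Y80.18 F2599
G01 X68.12 Y12.60
G01 X39.72 Y12.60
G01 X39.72 Y80.18
M5
G00 X12.48 Y132.56
M4 S240
G01 X19.40 Y41.93 F2599
G01 X6.89 Y67.36
M5
G00 X36.66 Y113.18
M4 S240
G01 X32.86 Y122.35 F2599
G01 X23.69 Y126.15
G01 X14.52 Y122.35
G01 X10.72 Y113.18
G01 X14.52 Y104.01
G01 X23.69 Y100.21
G01 X32.86 Y104.01
G01 X36.66 Y113.18
M5
G00 X16.72 Y67.47
M4 S240
G01 X15.14 Y82.79 F2599
G01 X26.13 Y93.57
G01 X41.41 Y91.70
G01 X49.48 Y78.59
G01 X44.25 Y64.11
G01 X29.68 Y59.16
G01 X16.72 Y67.47
M5
G00 X0.00 Y0.00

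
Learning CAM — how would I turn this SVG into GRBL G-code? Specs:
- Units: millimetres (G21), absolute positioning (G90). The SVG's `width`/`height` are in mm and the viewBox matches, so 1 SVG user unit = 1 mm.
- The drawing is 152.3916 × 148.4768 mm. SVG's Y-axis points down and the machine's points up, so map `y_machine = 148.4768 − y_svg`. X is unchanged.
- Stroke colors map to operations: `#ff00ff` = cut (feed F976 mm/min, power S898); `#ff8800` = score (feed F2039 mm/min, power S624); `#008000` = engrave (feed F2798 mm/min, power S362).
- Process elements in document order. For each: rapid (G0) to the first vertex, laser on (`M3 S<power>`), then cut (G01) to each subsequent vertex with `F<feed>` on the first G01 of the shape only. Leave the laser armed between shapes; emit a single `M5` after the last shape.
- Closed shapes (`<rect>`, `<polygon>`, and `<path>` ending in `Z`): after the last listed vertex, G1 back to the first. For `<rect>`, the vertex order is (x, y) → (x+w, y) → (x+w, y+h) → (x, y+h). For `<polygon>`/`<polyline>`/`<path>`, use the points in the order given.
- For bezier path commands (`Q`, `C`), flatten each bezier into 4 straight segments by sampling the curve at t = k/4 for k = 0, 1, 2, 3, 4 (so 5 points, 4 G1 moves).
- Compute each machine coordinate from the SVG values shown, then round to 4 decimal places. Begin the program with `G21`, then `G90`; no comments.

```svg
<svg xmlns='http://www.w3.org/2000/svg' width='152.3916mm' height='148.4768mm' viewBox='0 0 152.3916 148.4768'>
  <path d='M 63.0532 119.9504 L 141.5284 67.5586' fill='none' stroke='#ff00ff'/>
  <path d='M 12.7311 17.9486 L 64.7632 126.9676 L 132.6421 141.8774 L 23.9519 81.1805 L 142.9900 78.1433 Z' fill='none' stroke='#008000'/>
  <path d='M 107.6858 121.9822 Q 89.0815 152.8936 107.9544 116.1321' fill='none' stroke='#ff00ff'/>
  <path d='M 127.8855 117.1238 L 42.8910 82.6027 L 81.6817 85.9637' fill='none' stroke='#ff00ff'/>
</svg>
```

viewBox `0 0 152.3916 148.4768` with mm width/height → 1 unit = 1 mm. Flip: y_m = 148.4768 − y_svg.

**Shape 1** — `<path>` line segment, stroke `#ff00ff` → cut (S898, F976). Machine vertices: (63.0532,28.5264) → (141.5284,80.9182). Open path.

**Shape 2** — `<path>` closed polygon, stroke `#008000` → engrave (S362, F2798). Machine vertices: (12.7311,130.5282) → (64.7632,21.5092) → (132.6421,6.5994) → (23.9519,67.2963) → (142.9900,70.3335) → (12.7311,130.5282). Closed: final G1 returns to the first vertex.

**Shape 3** — `<path>` quadratic bezier, stroke `#ff00ff` → cut (S898, F976). Control points (SVG): P0=(107.6858,121.9822), P1=(89.0815,152.8936), P2=(107.9544,116.1321); sampled at t=k/4. Machine vertices: (107.6858,26.4946) → (100.7260,15.2685) → (98.4508,12.5014) → (100.8603,18.1935) → (107.9544,32.3447). Open path.

**Shape 4** — `<path>` open polyline, stroke `#ff00ff` → cut (S898, F976). Machine vertices: (127.8855,31.3530) → (42.8910,65.8741) → (81.6817,62.5131). Open path.

G21
G90
G0 X63.0532 Y28.5264
M3 S898
G01 X141.5284 Y80.9182 F976
G0 X12.7311 Y130.5282
M3 S362
G01 X64.7632 Y21.5092 F2798
G01 X132.6421 Y6.5994
G01 X23.9519 Y67.2963
G01 X142.9900 Y70.3335
G01 X12.7311 Y130.5282
G0 X107.6858 Y26.4946
M3 S898
G01 X100.7260 Y15.2685 F976
G01 X98.4508 Y12.5014
G01 X100.8603 Y18.1935
G01 X107.9544 Y32.3447
G0 X127.8855 Y31.3530
M3 S898
G01 X42.8910 Y65.8741 F976
G01 X81.6817 Y62.5131
M5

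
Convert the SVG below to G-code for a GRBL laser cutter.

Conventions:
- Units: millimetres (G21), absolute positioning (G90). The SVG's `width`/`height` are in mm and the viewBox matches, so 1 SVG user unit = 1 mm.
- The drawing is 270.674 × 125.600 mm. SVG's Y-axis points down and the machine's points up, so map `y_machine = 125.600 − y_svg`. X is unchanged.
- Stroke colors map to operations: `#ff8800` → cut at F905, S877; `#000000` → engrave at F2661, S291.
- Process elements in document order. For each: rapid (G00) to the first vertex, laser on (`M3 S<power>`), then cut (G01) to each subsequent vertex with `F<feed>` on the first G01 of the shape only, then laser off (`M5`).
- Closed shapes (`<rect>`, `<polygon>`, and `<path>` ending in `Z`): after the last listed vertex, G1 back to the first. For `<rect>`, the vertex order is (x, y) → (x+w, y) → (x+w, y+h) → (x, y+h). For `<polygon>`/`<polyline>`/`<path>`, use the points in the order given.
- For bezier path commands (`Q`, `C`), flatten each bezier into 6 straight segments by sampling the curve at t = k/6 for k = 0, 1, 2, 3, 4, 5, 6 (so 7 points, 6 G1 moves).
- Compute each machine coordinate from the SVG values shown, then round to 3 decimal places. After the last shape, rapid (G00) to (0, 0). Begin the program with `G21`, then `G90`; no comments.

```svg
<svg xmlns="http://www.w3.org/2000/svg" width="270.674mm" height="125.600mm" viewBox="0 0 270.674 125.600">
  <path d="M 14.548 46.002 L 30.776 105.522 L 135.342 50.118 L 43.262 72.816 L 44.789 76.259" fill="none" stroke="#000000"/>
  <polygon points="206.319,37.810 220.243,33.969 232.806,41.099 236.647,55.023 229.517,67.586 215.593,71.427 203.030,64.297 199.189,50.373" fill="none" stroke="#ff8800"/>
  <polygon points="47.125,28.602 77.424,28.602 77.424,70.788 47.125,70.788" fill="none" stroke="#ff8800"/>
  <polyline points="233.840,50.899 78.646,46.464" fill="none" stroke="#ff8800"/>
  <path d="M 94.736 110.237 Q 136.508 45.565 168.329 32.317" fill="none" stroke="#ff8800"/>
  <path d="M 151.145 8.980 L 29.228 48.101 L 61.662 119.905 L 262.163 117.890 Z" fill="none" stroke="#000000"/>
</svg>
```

viewBox `0 0 270.674 125.600` with mm width/height → 1 unit = 1 mm. Flip: y_m = 125.600 − y_svg.

**Shape 1** — `<path>` open polyline, stroke `#000000` → engrave (S291, F2661). Machine vertices: (14.548,79.598) → (30.776,20.078) → (135.342,75.482) → (43.262,52.784) → (44.789,49.341). Open path.

**Shape 2** — `<polygon>` regular polygon, stroke `#ff8800` → cut (S877, F905). Machine vertices: (206.319,87.790) → (220.243,91.631) → (232.806,84.501) → (236.647,70.577) → (229.517,58.014) → (215.593,54.173) → (203.030,61.303) → (199.189,75.227) → (206.319,87.790). Closed: final G1 returns to the first vertex.

**Shape 3** — `<polygon>` rectangle, stroke `#ff8800` → cut (S877, F905). Machine vertices: (47.125,96.998) → (77.424,96.998) → (77.424,54.812) → (47.125,54.812) → (47.125,96.998). Closed: final G1 returns to the first vertex.

**Shape 4** — `<polyline>` line segment, stroke `#ff8800` → cut (S877, F905). Machine vertices: (233.840,74.701) → (78.646,79.136). Open path.

**Shape 5** — `<path>` quadratic bezier, stroke `#ff8800` → cut (S877, F905). Control points (SVG): P0=(94.736,110.237), P1=(136.508,45.565), P2=(168.329,32.317); sampled at t=k/6. Machine vertices: (94.736,15.363) → (108.384,35.492) → (121.478,52.764) → (134.020,67.179) → (146.009,78.737) → (157.446,87.439) → (168.329,93.283). Open path.

**Shape 6** — `<path>` closed polygon, stroke `#000000` → engrave (S291, F2661). Machine vertices: (151.145,116.620) → (29.228,77.499) → (61.662,5.695) → (262.163,7.710) → (151.145,116.620). Closed: final G1 returns to the first vertex.

G21
G90
G00 X14.548 Y79.598
M3 S291
G01 X30.776 Y20.078 F2661
G01 X135.342 Y75.482
G01 X43.262 Y52.784
G01 X44.789 Y49.341
M5
G00 X206.319 Y87.790
M3 S877
G01 X220.243 Y91.631 F905
G01 X232.806 Y84.501
G01 X236.647 Y70.577
G01 X229.517 Y58.014
G01 X215.593 Y54.173
G01 X203.030 Y61.303
G01 X199.189 Y75.227
G01 X206.319 Y87.790
M5
G00 X47.125 Y96.998
M3 S877
G01 X77.424 Y96.998 F905
G01 X77.424 Y54.812
G01 X47.125 Y54.812
G01 X47.125 Y96.998
M5
G00 X233.840 Y74.701
M3 S877
G01 X78.646 Y79.136 F905
M5
G00 X94.736 Y15.363
M3 S877
G01 X108.384 Y35.492 F905
G01 X121.478 Y52.764
G01 X134.020 Y67.179
G01 X146.009 Y78.737
G01 X157.446 Y87.439
G01 X168.329 Y93.283
M5
G00 X151.145 Y116.620
M3 S291
G01 X29.228 Y77.499 F2661
G01 X61.662 Y5.695
G01 X262.163 Y7.710
G01 X151.145 Y116.620
M5
G00 X0.000 Y0.000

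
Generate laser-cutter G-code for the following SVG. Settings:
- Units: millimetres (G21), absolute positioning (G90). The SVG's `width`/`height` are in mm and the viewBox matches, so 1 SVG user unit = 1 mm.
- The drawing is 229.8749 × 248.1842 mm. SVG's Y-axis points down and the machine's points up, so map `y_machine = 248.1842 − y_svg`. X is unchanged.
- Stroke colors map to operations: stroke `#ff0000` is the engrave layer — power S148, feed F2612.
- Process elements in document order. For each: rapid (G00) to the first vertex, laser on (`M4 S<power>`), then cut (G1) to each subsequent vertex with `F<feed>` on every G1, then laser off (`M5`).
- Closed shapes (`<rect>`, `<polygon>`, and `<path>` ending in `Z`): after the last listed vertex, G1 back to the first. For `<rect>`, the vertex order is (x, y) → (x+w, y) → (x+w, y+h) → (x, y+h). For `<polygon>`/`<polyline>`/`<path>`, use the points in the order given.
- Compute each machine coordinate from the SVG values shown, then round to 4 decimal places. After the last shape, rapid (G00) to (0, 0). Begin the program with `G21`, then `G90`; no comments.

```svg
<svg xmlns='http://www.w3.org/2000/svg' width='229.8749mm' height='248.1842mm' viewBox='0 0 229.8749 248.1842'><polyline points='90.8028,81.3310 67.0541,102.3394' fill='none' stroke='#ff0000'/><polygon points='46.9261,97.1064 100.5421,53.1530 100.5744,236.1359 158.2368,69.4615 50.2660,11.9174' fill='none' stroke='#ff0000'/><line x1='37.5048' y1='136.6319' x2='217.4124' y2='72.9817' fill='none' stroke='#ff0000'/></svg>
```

viewBox `0 0 229.8749 248.1842` with mm width/height → 1 unit = 1 mm. Flip: y_m = 248.1842 − y_svg.

**Shape 1** — `<polyline>` line segment, stroke `#ff0000` → engrave (S148, F2612). Machine vertices: (90.8028,166.8532) → (67.0541,145.8448). Open path.

**Shape 2** — `<polygon>` closed polygon, stroke `#ff0000` → engrave (S148, F2612). Machine vertices: (46.9261,151.0778) → (100.5421,195.0312) → (100.5744,12.0483) → (158.2368,178.7227) → (50.2660,236.2668) → (46.9261,151.0778). Closed: final G1 returns to the first vertex.

**Shape 3** — `<line>` line segment, stroke `#ff0000` → engrave (S148, F2612). Machine vertices: (37.5048,111.5523) → (217.4124,175.2025). Open path.

G21
G90
G00 X90.8028 Y166.8532
M4 S148
G1 X67.0541 Y145.8448 F2612
M5
G00 X46.9261 Y151.0778
M4 S148
G1 X100.5421 Y195.0312 F2612
G1 X100.5744 Y12.0483 F2612
G1 X158.2368 Y178.7227 F2612
G1 X50.2660 Y236.2668 F2612
G1 X46.9261 Y151.0778 F2612
M5
G00 X37.5048 Y111.5523
M4 S148
G1 X217.4124 Y175.2025 F2612
M5
G00 X0.0000 Y0.0000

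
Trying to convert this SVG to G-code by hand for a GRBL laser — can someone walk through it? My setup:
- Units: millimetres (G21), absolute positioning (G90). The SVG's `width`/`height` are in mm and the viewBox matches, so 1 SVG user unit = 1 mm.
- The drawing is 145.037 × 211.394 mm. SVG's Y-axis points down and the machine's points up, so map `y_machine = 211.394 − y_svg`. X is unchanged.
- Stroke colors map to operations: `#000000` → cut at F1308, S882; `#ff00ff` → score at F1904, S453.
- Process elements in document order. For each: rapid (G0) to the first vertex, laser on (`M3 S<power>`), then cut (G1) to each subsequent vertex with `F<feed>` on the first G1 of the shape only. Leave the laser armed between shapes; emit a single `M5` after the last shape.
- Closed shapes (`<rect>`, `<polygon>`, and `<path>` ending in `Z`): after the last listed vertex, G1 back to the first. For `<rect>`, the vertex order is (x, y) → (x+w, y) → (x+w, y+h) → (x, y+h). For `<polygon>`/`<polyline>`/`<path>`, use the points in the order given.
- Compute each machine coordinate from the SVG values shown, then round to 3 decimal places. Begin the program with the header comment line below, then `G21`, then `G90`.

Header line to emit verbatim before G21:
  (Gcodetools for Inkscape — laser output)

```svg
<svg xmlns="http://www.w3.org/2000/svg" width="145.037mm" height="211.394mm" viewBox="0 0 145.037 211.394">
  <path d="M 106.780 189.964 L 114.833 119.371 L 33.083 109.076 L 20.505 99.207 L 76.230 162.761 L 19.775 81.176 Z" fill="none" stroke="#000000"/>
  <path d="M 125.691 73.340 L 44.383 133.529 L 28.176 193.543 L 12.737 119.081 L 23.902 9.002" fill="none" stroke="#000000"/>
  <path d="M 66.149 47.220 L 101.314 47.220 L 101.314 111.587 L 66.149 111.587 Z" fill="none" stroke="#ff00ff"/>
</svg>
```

(Gcodetools for Inkscape — laser output)
G21
G90
G0 X106.780 Y21.430
M3 S882
G1 X114.833 Y92.023 F1308
G1 X33.083 Y102.318
G1 X20.505 Y112.187
G1 X76.230 Y48.633
G1 X19.775 Y130.218
G1 X106.780 Y21.430
G0 X125.691 Y138.054
M3 S882
G1 X44.383 Y77.865 F1308
G1 X28.176 Y17.851
G1 X12.737 Y92.313
G1 X23.902 Y202.392
G0 X66.149 Y164.174
M3 S453
G1 X101.314 Y164.174 F1904
G1 X101.314 Y99.807
G1 X66.149 Y99.807
G1 X66.149 Y164.174
M5

viewBox `0 0 145.037 211.394` with mm width/height → 1 unit = 1 mm. Flip: y_m = 211.394 − y_svg.

**Shape 1** — `<path>` closed polygon, stroke `#000000` → cut (S882, F1308). Machine vertices: (106.780,21.430) → (114.833,92.023) → (33.083,102.318) → (20.505,112.187) → (76.230,48.633) → (19.775,130.218) → (106.780,21.430). Closed: final G1 returns to the first vertex.

**Shape 2** — `<path>` open polyline, stroke `#000000` → cut (S882, F1308). Machine vertices: (125.691,138.054) → (44.383,77.865) → (28.176,17.851) → (12.737,92.313) → (23.902,202.392). Open path.

**Shape 3** — `<path>` rectangle, stroke `#ff00ff` → score (S453, F1904). Machine vertices: (66.149,164.174) → (101.314,164.174) → (101.314,99.807) → (66.149,99.807) → (66.149,164.174). Closed: final G1 returns to the first vertex.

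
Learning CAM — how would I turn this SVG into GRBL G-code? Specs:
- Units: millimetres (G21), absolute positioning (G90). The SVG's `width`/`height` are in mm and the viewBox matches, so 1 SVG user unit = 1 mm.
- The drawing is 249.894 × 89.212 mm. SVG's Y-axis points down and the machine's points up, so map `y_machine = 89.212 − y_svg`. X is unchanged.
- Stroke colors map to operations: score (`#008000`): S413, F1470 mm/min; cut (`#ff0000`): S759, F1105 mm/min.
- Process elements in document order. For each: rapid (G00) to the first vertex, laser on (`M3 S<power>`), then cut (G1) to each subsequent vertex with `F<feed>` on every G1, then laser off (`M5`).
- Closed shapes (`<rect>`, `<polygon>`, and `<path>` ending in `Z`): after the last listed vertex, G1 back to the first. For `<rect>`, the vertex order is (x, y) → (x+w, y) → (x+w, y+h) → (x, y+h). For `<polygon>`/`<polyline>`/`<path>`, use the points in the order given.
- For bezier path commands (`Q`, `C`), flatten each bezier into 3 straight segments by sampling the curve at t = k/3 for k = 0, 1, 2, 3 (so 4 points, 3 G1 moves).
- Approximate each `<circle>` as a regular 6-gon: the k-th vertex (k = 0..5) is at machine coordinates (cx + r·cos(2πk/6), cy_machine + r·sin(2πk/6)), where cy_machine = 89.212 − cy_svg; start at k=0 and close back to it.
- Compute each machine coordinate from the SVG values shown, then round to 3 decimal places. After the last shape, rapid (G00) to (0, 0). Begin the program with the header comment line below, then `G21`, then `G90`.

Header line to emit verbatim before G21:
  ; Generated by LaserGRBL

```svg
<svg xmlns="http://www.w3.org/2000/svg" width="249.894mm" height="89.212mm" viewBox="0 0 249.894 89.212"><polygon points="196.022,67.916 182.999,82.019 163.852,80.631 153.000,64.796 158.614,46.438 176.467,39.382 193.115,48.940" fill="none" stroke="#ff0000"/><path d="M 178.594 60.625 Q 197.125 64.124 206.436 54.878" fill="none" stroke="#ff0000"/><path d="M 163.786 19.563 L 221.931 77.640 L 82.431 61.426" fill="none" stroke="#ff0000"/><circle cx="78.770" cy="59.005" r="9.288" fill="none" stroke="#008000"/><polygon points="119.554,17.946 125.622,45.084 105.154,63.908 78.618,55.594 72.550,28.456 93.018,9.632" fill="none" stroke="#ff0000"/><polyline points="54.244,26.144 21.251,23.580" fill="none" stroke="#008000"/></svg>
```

Since the viewBox matches the mm dimensions, user units are millimetres directly. The only transform is the Y-flip y_m = 89.212 − y_svg.

Shape 1 is a regular polygon drawn with `<polygon>`. Its stroke #ff0000 means cut at S759, F1105. After flipping Y the toolpath is (196.022,21.296) → (182.999,7.193) → (163.852,8.581) → (153.000,24.416) → (158.614,42.774) → (176.467,49.830) → (193.115,40.272) → (196.022,21.296), returning to the start.

Shape 2 is a quadratic bezier drawn with `<path>`. Its stroke #ff0000 means cut at S759, F1105. After flipping Y the toolpath is (178.594,28.587) → (189.924,27.670) → (199.204,29.586) → (206.436,34.334).

Shape 3 is a open polyline drawn with `<path>`. Its stroke #ff0000 means cut at S759, F1105. After flipping Y the toolpath is (163.786,69.649) → (221.931,11.572) → (82.431,27.786).

Shape 4 is a circle drawn with `<circle>`. Its stroke #008000 means score at S413, F1470. After flipping Y the toolpath is (88.058,30.207) → (83.414,38.251) → (74.126,38.251) → (69.482,30.207) → (74.126,22.163) → (83.414,22.163) → (88.058,30.207), returning to the start.

Shape 5 is a regular polygon drawn with `<polygon>`. Its stroke #ff0000 means cut at S759, F1105. After flipping Y the toolpath is (119.554,71.266) → (125.622,44.128) → (105.154,25.304) → (78.618,33.618) → (72.550,60.756) → (93.018,79.580) → (119.554,71.266), returning to the start.

Shape 6 is a line segment drawn with `<polyline>`. Its stroke #008000 means score at S413, F1470. After flipping Y the toolpath is (54.244,63.068) → (21.251,65.632).

; Generated by LaserGRBL
G21
G90
G00 X196.022 Y21.296
M3 S759
G1 X182.999 Y7.193 F1105
G1 X163.852 Y8.581 F1105
G1 X153.000 Y24.416 F1105
G1 X158.614 Y42.774 F1105
G1 X176.467 Y49.830 F1105
G1 X193.115 Y40.272 F1105
G1 X196.022 Y21.296 F1105
M5
G00 X178.594 Y28.587
M3 S759
G1 X189.924 Y27.670 F1105
G1 X199.204 Y29.586 F1105
G1 X206.436 Y34.334 F1105
M5
G00 X163.786 Y69.649
M3 S759
G1 X221.931 Y11.572 F1105
G1 X82.431 Y27.786 F1105
M5
G00 X88.058 Y30.207
M3 S413
G1 X83.414 Y38.251 F1470
G1 X74.126 Y38.251 F1470
G1 X69.482 Y30.207 F1470
G1 X74.126 Y22.163 F1470
G1 X83.414 Y22.163 F1470
G1 X88.058 Y30.207 F1470
M5
G00 X119.554 Y71.266
M3 S759
G1 X125.622 Y44.128 F1105
G1 X105.154 Y25.304 F1105
G1 X78.618 Y33.618 F1105
G1 X72.550 Y60.756 F1105
G1 X93.018 Y79.580 F1105
G1 X119.554 Y71.266 F1105
M5
G00 X54.244 Y63.068
M3 S413
G1 X21.251 Y65.632 F1470
M5
G00 X0.000 Y0.000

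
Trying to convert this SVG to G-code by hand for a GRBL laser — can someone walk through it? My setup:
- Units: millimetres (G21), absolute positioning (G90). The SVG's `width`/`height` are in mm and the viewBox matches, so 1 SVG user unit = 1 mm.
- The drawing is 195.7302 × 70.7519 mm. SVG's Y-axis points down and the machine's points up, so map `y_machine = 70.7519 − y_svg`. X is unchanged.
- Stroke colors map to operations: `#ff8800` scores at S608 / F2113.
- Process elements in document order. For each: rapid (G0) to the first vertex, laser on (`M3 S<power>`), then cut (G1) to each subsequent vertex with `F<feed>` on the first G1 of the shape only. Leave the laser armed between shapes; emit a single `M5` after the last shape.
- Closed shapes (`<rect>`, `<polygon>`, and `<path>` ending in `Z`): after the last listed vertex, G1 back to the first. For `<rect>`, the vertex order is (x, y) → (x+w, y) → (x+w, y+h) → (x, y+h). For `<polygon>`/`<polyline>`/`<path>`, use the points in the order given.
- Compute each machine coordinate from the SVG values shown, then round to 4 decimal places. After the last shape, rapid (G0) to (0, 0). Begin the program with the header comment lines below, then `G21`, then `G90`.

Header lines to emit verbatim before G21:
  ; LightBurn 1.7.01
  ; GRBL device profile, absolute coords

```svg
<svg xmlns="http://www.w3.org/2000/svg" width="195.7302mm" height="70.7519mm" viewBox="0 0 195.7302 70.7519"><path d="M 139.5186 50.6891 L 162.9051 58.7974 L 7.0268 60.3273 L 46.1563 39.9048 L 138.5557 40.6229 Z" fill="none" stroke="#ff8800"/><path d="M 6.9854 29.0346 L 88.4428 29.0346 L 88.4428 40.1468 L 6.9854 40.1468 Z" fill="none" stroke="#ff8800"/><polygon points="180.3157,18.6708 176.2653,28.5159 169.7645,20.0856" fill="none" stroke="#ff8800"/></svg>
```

; LightBurn 1.7.01
; GRBL device profile, absolute coords
G21
G90
G0 X139.5186 Y20.0628
M3 S608
G1 X162.9051 Y11.9545 F2113
G1 X7.0268 Y10.4246
G1 X46.1563 Y30.8471
G1 X138.5557 Y30.1290
G1 X139.5186 Y20.0628
G0 X6.9854 Y41.7173
M3 S608
G1 X88.4428 Y41.7173 F2113
G1 X88.4428 Y30.6051
G1 X6.9854 Y30.6051
G1 X6.9854 Y41.7173
G0 X180.3157 Y52.0811
M3 S608
G1 X176.2653 Y42.2360 F2113
G1 X169.7645 Y50.6663
G1 X180.3157 Y52.0811
M5
G0 X0.0000 Y0.0000

Since the viewBox matches the mm dimensions, user units are millimetres directly. The only transform is the Y-flip y_m = 70.7519 − y_svg.

Shape 1 is a closed polygon drawn with `<path>`. Its stroke #ff8800 means score at S608, F2113. After flipping Y the toolpath is (139.5186,20.0628) → (162.9051,11.9545) → (7.0268,10.4246) → (46.1563,30.8471) → (138.5557,30.1290) → (139.5186,20.0628), returning to the start.

Shape 2 is a rectangle drawn with `<path>`. Its stroke #ff8800 means score at S608, F2113. After flipping Y the toolpath is (6.9854,41.7173) → (88.4428,41.7173) → (88.4428,30.6051) → (6.9854,30.6051) → (6.9854,41.7173), returning to the start.

Shape 3 is a regular polygon drawn with `<polygon>`. Its stroke #ff8800 means score at S608, F2113. After flipping Y the toolpath is (180.3157,52.0811) → (176.2653,42.2360) → (169.7645,50.6663) → (180.3157,52.0811), returning to the start.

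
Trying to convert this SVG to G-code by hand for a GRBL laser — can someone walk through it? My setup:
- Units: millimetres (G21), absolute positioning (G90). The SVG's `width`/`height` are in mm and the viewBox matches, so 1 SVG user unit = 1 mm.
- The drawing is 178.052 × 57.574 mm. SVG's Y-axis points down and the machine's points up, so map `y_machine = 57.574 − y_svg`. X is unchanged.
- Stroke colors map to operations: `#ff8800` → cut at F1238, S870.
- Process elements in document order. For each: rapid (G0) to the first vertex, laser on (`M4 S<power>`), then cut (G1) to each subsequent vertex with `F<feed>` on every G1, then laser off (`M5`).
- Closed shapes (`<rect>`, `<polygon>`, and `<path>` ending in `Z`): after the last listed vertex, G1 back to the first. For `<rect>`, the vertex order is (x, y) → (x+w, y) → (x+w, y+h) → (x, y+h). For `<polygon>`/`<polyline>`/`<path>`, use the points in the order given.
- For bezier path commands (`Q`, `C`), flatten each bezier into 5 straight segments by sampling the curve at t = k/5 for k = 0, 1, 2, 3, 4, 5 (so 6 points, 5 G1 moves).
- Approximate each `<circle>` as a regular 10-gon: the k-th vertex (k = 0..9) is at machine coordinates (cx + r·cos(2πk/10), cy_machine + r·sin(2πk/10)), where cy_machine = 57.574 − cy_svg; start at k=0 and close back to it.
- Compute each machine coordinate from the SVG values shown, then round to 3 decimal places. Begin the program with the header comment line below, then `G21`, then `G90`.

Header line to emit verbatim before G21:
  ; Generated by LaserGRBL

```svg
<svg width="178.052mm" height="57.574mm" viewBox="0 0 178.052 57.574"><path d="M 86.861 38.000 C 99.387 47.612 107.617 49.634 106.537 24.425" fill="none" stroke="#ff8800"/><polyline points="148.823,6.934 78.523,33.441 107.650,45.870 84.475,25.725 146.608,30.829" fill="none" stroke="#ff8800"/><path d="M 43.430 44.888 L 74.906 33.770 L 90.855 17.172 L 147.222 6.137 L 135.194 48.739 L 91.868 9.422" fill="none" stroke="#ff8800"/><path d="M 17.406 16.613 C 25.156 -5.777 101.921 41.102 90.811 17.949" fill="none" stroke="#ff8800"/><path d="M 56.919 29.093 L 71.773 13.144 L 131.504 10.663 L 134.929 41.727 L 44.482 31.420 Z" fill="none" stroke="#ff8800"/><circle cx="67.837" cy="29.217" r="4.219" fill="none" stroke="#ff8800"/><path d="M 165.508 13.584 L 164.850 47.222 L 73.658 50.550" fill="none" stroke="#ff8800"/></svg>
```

viewBox `0 0 178.052 57.574` with mm width/height → 1 unit = 1 mm. Flip: y_m = 57.574 − y_svg.

**Shape 1** — `<path>` cubic bezier, stroke `#ff8800` → cut (S870, F1238). Control points (SVG): P0=(86.861,38.000), P1=(99.387,47.612), P2=(107.617,49.634), P3=(106.537,24.425); sampled at t=k/5. Machine vertices: (86.861,19.574) → (93.821,14.875) → (99.509,12.940) → (103.685,14.712) → (106.108,21.134) → (106.537,33.149). Open path.

**Shape 2** — `<polyline>` open polyline, stroke `#ff8800` → cut (S870, F1238). Machine vertices: (148.823,50.640) → (78.523,24.133) → (107.650,11.704) → (84.475,31.849) → (146.608,26.745). Open path.

**Shape 3** — `<path>` open polyline, stroke `#ff8800` → cut (S870, F1238). Machine vertices: (43.430,12.686) → (74.906,23.804) → (90.855,40.402) → (147.222,51.437) → (135.194,8.835) → (91.868,48.152). Open path.

**Shape 4** — `<path>` cubic bezier, stroke `#ff8800` → cut (S870, F1238). Control points (SVG): P0=(17.406,16.613), P1=(25.156,-5.777), P2=(101.921,41.102), P3=(90.811,17.949); sampled at t=k/5. Machine vertices: (17.406,40.961) → (29.083,47.197) → (49.792,43.495) → (72.004,36.541) → (88.187,33.023) → (90.811,39.625). Open path.

**Shape 5** — `<path>` closed polygon, stroke `#ff8800` → cut (S870, F1238). Machine vertices: (56.919,28.481) → (71.773,44.430) → (131.504,46.911) → (134.929,15.847) → (44.482,26.154) → (56.919,28.481). Closed: final G1 returns to the first vertex.

**Shape 6** — `<circle>` circle, stroke `#ff8800` → cut (S870, F1238). Machine vertices: (72.056,28.357) → (71.250,30.837) → (69.141,32.370) → (66.533,32.370) → (64.424,30.837) → (63.618,28.357) → (64.424,25.877) → (66.533,24.344) → (69.141,24.344) → (71.250,25.877) → (72.056,28.357). Closed: final G1 returns to the first vertex.

**Shape 7** — `<path>` open polyline, stroke `#ff8800` → cut (S870, F1238). Machine vertices: (165.508,43.990) → (164.850,10.352) → (73.658,7.024). Open path.

; Generated by LaserGRBL
G21
G90
G0 X86.861 Y19.574
M4 S870
G1 X93.821 Y14.875 F1238
G1 X99.509 Y12.940 F1238
G1 X103.685 Y14.712 F1238
G1 X106.108 Y21.134 F1238
G1 X106.537 Y33.149 F1238
M5
G0 X148.823 Y50.640
M4 S870
G1 X78.523 Y24.133 F1238
G1 X107.650 Y11.704 F1238
G1 X84.475 Y31.849 F1238
G1 X146.608 Y26.745 F1238
M5
G0 X43.430 Y12.686
M4 S870
G1 X74.906 Y23.804 F1238
G1 X90.855 Y40.402 F1238
G1 X147.222 Y51.437 F1238
G1 X135.194 Y8.835 F1238
G1 X91.868 Y48.152 F1238
M5
G0 X17.406 Y40.961
M4 S870
G1 X29.083 Y47.197 F1238
G1 X49.792 Y43.495 F1238
G1 X72.004 Y36.541 F1238
G1 X88.187 Y33.023 F1238
G1 X90.811 Y39.625 F1238
M5
G0 X56.919 Y28.481
M4 S870
G1 X71.773 Y44.430 F1238
G1 X131.504 Y46.911 F1238
G1 X134.929 Y15.847 F1238
G1 X44.482 Y26.154 F1238
G1 X56.919 Y28.481 F1238
M5
G0 X72.056 Y28.357
M4 S870
G1 X71.250 Y30.837 F1238
G1 X69.141 Y32.370 F1238
G1 X66.533 Y32.370 F1238
G1 X64.424 Y30.837 F1238
G1 X63.618 Y28.357 F1238
G1 X64.424 Y25.877 F1238
G1 X66.533 Y24.344 F1238
G1 X69.141 Y24.344 F1238
G1 X71.250 Y25.877 F1238
G1 X72.056 Y28.357 F1238
M5
G0 X165.508 Y43.990
M4 S870
G1 X164.850 Y10.352 F1238
G1 X73.658 Y7.024 F1238
M5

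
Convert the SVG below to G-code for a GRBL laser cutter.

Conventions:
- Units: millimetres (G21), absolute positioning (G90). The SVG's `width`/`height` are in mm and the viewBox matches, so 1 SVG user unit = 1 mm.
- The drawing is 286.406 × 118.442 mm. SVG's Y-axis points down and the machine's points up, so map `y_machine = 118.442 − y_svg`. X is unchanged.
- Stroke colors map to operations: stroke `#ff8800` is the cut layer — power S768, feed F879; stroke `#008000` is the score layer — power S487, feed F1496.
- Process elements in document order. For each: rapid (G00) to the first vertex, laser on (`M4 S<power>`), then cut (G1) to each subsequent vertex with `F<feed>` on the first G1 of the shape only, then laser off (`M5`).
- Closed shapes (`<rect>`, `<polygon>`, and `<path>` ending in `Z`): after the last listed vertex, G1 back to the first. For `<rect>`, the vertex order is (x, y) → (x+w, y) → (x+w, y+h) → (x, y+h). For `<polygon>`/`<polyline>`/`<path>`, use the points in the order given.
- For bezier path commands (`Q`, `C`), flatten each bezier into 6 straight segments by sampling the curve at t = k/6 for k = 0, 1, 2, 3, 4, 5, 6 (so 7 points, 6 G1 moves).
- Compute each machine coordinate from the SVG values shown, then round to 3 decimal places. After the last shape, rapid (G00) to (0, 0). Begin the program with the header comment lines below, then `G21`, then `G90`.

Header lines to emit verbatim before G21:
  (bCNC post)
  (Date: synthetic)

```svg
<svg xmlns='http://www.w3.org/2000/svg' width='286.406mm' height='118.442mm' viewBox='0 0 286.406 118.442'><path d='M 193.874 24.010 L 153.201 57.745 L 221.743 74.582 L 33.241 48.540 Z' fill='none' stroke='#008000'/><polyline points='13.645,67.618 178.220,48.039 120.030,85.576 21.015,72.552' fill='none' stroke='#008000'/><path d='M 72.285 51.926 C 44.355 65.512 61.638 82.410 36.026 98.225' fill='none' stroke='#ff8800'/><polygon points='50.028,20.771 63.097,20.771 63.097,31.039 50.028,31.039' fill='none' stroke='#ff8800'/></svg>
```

viewBox `0 0 286.406 118.442` with mm width/height → 1 unit = 1 mm. Flip: y_m = 118.442 − y_svg.

**Shape 1** — `<path>` closed polygon, stroke `#008000` → score (S487, F1496). Machine vertices: (193.874,94.432) → (153.201,60.697) → (221.743,43.860) → (33.241,69.902) → (193.874,94.432). Closed: final G1 returns to the first vertex.

**Shape 2** — `<polyline>` open polyline, stroke `#008000` → score (S487, F1496). Machine vertices: (13.645,50.824) → (178.220,70.403) → (120.030,32.866) → (21.015,45.890). Open path.

**Shape 3** — `<path>` cubic bezier, stroke `#ff8800` → cut (S768, F879). Control points (SVG): P0=(72.285,51.926), P1=(44.355,65.512), P2=(61.638,82.410), P3=(36.026,98.225); sampled at t=k/6. Machine vertices: (72.285,66.516) → (61.680,59.467) → (56.163,51.989) → (53.286,44.202) → (50.603,36.230) → (45.665,28.194) → (36.026,20.217). Open path.

**Shape 4** — `<polygon>` rectangle, stroke `#ff8800` → cut (S768, F879). Machine vertices: (50.028,97.671) → (63.097,97.671) → (63.097,87.403) → (50.028,87.403) → (50.028,97.671). Closed: final G1 returns to the first vertex.

(bCNC post)
(Date: synthetic)
G21
G90
G00 X193.874 Y94.432
M4 S487
G1 X153.201 Y60.697 F1496
G1 X221.743 Y43.860
G1 X33.241 Y69.902
G1 X193.874 Y94.432
M5
G00 X13.645 Y50.824
M4 S487
G1 X178.220 Y70.403 F1496
G1 X120.030 Y32.866
G1 X21.015 Y45.890
M5
G00 X72.285 Y66.516
M4 S768
G1 X61.680 Y59.467 F879
G1 X56.163 Y51.989
G1 X53.286 Y44.202
G1 X50.603 Y36.230
G1 X45.665 Y28.194
G1 X36.026 Y20.217
M5
G00 X50.028 Y97.671
M4 S768
G1 X63.097 Y97.671 F879
G1 X63.097 Y87.403
G1 X50.028 Y87.403
G1 X50.028 Y97.671
M5
G00 X0.000 Y0.000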